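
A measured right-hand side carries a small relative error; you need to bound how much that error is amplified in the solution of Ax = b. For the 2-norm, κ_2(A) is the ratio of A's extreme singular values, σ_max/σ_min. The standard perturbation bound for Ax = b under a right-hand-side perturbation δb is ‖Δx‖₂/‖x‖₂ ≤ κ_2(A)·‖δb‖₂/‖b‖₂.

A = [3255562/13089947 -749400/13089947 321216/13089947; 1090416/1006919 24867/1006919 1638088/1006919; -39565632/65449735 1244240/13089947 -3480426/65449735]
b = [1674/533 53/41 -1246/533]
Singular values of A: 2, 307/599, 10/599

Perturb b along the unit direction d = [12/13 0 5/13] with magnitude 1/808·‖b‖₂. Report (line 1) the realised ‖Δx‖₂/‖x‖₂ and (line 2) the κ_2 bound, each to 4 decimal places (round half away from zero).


0.0025
0.1483

σ_max = 2, σ_min = 10/599
κ_2(A) = 2 / (10/599) = 119.8000
worst-case relative error ≤ 119.8000 × 1/808 = 0.1483
solve Ax = b  →  x = [-15.8695 -118.1629 13.1521]
2-norm of b is 4.1231; of x, 119.9471
δb = ε·‖b‖·d = [0.0047 0.0000 0.0020]; solving A·Δx = δb gives ‖Δx‖ = 0.3057
relative error = 0.0025
so the bound overstates the realised error by a factor of ≈ 58.1829 (computed from the unrounded values)


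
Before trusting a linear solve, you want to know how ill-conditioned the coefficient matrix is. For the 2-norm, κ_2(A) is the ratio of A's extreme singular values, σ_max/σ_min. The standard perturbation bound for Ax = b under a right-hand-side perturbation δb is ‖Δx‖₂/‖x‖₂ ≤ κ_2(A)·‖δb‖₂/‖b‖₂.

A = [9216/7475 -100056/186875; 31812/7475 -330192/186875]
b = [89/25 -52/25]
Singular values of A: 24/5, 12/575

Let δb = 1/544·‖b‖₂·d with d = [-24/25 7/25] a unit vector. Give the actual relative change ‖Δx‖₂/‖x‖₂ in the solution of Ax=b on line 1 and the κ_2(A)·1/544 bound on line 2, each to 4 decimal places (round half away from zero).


from the listed singular values, σ₁ = 24/5, σ_n = 12/575
condition number: (24/5) ÷ (12/575) = 230.0000
bound on ‖Δx‖/‖x‖: κ·ε = 230.0000·1/544 = 0.4228
solve Ax = b  →  x = [-73.9103 -176.8429]
‖b‖ = 4.1231, ‖x‖ = 191.6668
Δx = A⁻¹·δb where δb = 1/544·4.1231·d; ‖Δx‖ = 0.3632
relative error = 0.0019
realised/bound (from unrounded values) ≈ 0.0045

0.0019
0.4228


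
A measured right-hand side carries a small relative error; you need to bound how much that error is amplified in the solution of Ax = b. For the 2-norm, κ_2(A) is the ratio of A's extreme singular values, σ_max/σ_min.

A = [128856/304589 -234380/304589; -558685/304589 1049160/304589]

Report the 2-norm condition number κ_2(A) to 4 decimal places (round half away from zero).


349.6000

M = AᵀA = [195557881/55190041 -366657480/55190041; -366657480/55190041 687490000/55190041]. tr(M)=3055529/190969, det(M)=400/190969
char-poly roots: 16 and 25/190969
κ_2(A) = √(λ_max/λ_min) = √(16 / (25/190969)) = 349.6000


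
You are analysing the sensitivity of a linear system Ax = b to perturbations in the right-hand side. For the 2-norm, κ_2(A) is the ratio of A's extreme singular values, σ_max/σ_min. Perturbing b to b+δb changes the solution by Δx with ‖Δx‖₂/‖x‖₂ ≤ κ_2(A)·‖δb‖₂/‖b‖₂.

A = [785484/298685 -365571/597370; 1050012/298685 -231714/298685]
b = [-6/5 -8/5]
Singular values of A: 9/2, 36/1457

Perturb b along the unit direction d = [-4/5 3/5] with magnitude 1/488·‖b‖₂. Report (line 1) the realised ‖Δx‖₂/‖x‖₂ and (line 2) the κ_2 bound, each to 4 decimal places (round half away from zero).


σ_max = 9/2, σ_min = 36/1457
condition number: (9/2) ÷ (36/1457) = 182.1250
perturbation bound = 182.1250·1/488 = 0.3732
solve Ax = b  →  x = [-0.4336 0.0976]
‖b‖₂ = 2.0000 and ‖x‖₂ = 0.4444
Δx = A⁻¹·δb where δb = 1/488·2.0000·d; ‖Δx‖ = 0.1659
dividing the unrounded norms, ‖Δx‖/‖x‖ = 0.3732
realised/bound = 1 exactly: the bound is attained for this b and d

0.3732
0.3732


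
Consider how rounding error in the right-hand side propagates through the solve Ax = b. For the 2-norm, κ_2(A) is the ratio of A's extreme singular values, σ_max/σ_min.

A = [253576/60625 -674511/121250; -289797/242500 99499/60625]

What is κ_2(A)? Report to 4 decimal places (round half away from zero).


form AᵀA = [1780471849/94090000 -593462583/23522500; -593462583/23522500 791304469/23522500] with trace 197827589/3763600 and determinant 707281/15054400
solving λ² − 197827589/3763600·λ + 707281/15054400 = 0 gives λ = 841/16, 841/940900
σ_max=√(841/16)=(29/4), σ_min=√(841/940900)=(29/970) → κ = 242.5000

242.5000


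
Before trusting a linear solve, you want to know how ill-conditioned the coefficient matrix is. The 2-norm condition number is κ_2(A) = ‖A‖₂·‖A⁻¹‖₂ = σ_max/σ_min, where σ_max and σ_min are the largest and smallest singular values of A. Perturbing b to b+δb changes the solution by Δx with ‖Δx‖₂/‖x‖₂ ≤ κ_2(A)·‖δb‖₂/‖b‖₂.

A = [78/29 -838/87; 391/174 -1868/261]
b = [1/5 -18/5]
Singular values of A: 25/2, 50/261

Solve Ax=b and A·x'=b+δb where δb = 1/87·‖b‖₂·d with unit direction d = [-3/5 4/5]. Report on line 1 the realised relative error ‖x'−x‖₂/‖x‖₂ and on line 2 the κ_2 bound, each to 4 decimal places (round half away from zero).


0.0138
0.7500

σ_max = 25/2, σ_min = 50/261
condition number: (25/2) ÷ (50/261) = 65.2500
κ_2(A)·‖δb‖/‖b‖ = 0.7500
solve Ax = b  →  x = [-15.0784 -4.2312]
2-norm of b is 3.6056; of x, 15.6608
with δb = [-0.0249 0.0332], A·Δx = δb → ‖Δx‖ = 0.2163
relative error = 0.0138
so the bound overstates the realised error by a factor of ≈ 54.2941 (computed from the unrounded values)


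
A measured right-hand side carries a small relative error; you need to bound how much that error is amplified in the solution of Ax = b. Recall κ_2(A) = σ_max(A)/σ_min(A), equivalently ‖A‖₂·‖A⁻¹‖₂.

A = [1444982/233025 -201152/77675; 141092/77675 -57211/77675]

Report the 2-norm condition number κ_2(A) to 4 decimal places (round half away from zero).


358.5000

AᵀA = [279032068/6683157 -38754100/2227719; -38754100/2227719 5382797/742573]; tr = 25190557/514089, det = 9604/514089
char-poly roots: 49 and 196/514089
κ = σ_max/σ_min = 7/(14/717) = 358.5000


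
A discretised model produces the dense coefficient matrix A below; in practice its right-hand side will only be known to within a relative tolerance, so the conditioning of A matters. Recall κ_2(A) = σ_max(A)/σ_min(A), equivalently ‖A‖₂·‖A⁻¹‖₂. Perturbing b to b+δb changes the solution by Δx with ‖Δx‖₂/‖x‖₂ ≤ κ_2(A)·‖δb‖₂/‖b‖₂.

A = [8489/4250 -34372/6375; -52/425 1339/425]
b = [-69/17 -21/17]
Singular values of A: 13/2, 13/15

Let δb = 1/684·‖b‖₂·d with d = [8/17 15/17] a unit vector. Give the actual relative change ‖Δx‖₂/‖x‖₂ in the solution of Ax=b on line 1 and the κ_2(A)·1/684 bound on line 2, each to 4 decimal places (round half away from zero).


0.0020
0.0110

largest singular value 13/2, smallest 13/15
condition number: (13/2) ÷ (13/15) = 7.5000
worst-case relative error ≤ 7.5000 × 1/684 = 0.0110
solve Ax = b  →  x = [-3.4523 -0.5262]
‖b‖₂ = 4.2426 and ‖x‖₂ = 3.4922
re-solving with b+δb shifts x by Δx of norm 0.0072
realised ‖Δx‖/‖x‖ = 0.0020
realised/bound (from unrounded values) ≈ 0.1869


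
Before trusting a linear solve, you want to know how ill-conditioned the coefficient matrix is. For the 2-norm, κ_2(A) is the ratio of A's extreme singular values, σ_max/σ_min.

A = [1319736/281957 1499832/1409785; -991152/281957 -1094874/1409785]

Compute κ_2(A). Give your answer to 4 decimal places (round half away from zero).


M = AᵀA = [2724085396800/79499749849 612913767840/79499749849; 612913767840/79499749849 137929804164/79499749849]. tr(M)=1702567044/47293129, det(M)=518400/47293129
solving λ² − 1702567044/47293129·λ + 518400/47293129 = 0 gives λ = 36, 14400/47293129
so κ_2 = √(36 / (14400/47293129)) = 343.8500

343.8500


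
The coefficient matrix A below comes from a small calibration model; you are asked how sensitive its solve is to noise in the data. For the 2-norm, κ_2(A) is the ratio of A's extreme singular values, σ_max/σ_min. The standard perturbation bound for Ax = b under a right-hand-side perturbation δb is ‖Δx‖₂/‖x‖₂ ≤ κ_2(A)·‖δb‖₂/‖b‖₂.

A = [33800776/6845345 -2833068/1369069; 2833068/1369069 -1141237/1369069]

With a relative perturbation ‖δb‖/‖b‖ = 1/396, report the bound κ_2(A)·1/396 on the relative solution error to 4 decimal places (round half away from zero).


AᵀA = [7947629085904/277270699225 -662283473292/55454139845; -662283473292/55454139845 55199385697/11090827969]; tr = 55192980641/1640655025, det = 45265984/1640655025
char-poly roots: 841/25 and 53824/65626201
σ_max=√(841/25)=(29/5), σ_min=√(53824/65626201)=(232/8101) → κ = 202.5250
bound on ‖Δx‖/‖x‖: κ·ε = 202.5250·1/396 = 0.5114

0.5114


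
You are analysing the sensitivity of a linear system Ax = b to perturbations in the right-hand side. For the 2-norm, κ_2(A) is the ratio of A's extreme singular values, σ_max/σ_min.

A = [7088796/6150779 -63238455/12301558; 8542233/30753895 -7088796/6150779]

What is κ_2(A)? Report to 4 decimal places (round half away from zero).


M = AᵀA = [790746854769/562642509025 -702715891878/112528501805; -702715891878/112528501805 2498576029569/90022801444]. tr(M)=39040683021/1338828100, det(M)=531441/53553124
eigenvalues of AᵀA: λ = (tr ± √(tr²−4·det))/2 = 729/25, 18225/53553124
σ_max=√(729/25)=(27/5), σ_min=√(18225/53553124)=(135/7318) → κ = 292.7200

292.7200


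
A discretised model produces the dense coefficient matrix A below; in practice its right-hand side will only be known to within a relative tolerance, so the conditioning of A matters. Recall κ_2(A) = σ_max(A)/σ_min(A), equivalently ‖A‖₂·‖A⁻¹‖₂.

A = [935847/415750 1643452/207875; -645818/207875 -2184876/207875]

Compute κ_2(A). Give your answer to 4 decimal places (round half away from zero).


M = AᵀA = [508826632781/34569612500 436008412098/8642403125; 436008412098/8642403125 1494923522336/8642403125]. tr(M)=51908165777/276556900, det(M)=1409101444/1728480625
solving λ² − 51908165777/276556900·λ + 1409101444/1728480625 = 0 gives λ = 18769/100, 300304/69139225
κ_2(A) = √(λ_max/λ_min) = √((18769/100) / (300304/69139225)) = 207.8750

207.8750


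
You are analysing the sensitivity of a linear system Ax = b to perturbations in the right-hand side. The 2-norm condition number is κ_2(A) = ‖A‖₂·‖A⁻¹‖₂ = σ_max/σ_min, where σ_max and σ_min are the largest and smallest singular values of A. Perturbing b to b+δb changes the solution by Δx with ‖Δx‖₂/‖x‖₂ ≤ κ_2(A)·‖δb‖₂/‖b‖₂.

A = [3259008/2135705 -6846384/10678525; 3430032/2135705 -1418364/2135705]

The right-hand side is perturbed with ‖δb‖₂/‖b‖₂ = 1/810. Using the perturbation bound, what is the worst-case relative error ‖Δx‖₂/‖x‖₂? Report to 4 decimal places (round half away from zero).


0.4371

form AᵀA = [2047585536/417198925 -4265763264/2085994625; -4265763264/2085994625 8887486032/10429973125] with trace 4621317264/802305625 and determinant 5308416/20057640625
λ_max, λ_min = (4621317264/802305625 ± √21355891819021783296/643694315906640625)/2 = 144/25, 36864/802305625
so κ_2 = √((144/25) / (36864/802305625)) = 354.0625
κ_2(A)·‖δb‖/‖b‖ = 0.4371


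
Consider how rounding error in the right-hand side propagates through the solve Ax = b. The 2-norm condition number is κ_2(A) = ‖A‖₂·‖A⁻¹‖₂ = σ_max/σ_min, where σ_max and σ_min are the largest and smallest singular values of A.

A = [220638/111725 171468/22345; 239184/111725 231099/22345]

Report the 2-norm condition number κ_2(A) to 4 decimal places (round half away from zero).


M = AᵀA = [4235604516/499299025 3724301592/99859805; 3724301592/99859805 3312320913/19971961]. tr(M)=51780861/297025, det(M)=4743684/297025
solving λ² − 51780861/297025·λ + 4743684/297025 = 0 gives λ = 4356/25, 1089/11881
so κ_2 = √((4356/25) / (1089/11881)) = 43.6000

43.6000


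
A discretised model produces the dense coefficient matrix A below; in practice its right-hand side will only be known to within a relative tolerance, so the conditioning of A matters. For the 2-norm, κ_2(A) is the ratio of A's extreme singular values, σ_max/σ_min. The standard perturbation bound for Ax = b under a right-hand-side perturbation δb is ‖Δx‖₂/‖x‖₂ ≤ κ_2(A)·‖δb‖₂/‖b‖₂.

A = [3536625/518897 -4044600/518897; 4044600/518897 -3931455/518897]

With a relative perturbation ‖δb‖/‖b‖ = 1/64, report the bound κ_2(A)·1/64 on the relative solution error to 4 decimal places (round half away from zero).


form AᵀA = [34324025625/320159449 -35916048000/320159449; -35916048000/320159449 37830116025/320159449] with trace 85795650/380689 and determinant 31640625/380689
λ_max, λ_min = (85795650/380689 ± √7312712607360000/144924114721)/2 = 225, 140625/380689
κ_2(A) = √(λ_max/λ_min) = √(225 / (140625/380689)) = 24.6800
perturbation bound = 24.6800·1/64 = 0.3856

0.3856


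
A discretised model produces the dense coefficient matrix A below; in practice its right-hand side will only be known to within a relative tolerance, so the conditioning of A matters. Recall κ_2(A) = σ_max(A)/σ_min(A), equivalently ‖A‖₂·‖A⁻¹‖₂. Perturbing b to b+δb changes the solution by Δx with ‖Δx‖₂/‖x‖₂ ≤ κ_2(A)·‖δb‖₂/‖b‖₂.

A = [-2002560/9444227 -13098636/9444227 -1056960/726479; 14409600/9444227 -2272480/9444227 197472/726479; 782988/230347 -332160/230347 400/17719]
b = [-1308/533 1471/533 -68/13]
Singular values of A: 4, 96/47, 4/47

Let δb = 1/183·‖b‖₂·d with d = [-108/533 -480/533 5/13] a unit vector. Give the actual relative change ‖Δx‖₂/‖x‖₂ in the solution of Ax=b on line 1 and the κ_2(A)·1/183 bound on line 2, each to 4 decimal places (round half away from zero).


0.0087
0.2568

from the listed singular values, σ₁ = 4, σ_n = 4/47
κ_2(A) = 4 / (4/47) = 47.0000
worst-case relative error ≤ 47.0000 × 1/183 = 0.2568
solve Ax = b  →  x = [12.5567 32.7361 -31.3502]
‖b‖₂ = 6.4031 and ‖x‖₂ = 47.0336
δb = ε·‖b‖·d = [-0.0071 -0.0315 0.0135]; solving A·Δx = δb gives ‖Δx‖ = 0.4111
realised ‖Δx‖/‖x‖ = 0.0087
so the bound overstates the realised error by a factor of ≈ 29.3816 (computed from the unrounded values)


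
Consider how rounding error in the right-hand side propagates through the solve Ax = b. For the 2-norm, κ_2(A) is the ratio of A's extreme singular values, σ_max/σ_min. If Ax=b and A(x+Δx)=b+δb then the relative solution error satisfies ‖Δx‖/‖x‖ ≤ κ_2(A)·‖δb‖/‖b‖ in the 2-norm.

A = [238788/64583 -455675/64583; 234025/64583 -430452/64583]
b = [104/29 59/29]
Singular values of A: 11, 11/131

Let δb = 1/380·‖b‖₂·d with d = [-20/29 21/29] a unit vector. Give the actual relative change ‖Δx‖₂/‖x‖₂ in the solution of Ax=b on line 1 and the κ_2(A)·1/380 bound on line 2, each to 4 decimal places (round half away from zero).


from the listed singular values, σ₁ = 11, σ_n = 11/131
κ_2(A) = 11 / (11/131) = 131.0000
worst-case relative error ≤ 131.0000 × 1/380 = 0.3447
solve Ax = b  →  x = [-10.3369 -5.9251]
‖b‖₂ = 4.1231 and ‖x‖₂ = 11.9146
re-solving with b+δb shifts x by Δx of norm 0.1292
realised ‖Δx‖/‖x‖ = 0.0108
realised/bound (from unrounded values) ≈ 0.0315

0.0108
0.3447


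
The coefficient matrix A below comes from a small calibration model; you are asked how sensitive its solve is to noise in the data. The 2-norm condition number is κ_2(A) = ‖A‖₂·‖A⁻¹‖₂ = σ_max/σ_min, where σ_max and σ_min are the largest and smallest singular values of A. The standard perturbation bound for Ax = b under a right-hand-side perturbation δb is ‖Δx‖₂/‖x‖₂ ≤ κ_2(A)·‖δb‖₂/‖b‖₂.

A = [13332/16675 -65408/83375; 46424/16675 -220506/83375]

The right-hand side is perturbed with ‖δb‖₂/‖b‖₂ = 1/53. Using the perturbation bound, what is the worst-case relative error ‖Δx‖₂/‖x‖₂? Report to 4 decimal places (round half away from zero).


4.3396

form AᵀA = [3732688/444889 -17774064/2224445; -17774064/2224445 84641764/11122225] with trace 211604/13225 and determinant 64/13225
char-poly roots: 16 and 4/13225
κ_2(A) = √(λ_max/λ_min) = √(16 / (4/13225)) = 230.0000
bound on ‖Δx‖/‖x‖: κ·ε = 230.0000·1/53 = 4.3396


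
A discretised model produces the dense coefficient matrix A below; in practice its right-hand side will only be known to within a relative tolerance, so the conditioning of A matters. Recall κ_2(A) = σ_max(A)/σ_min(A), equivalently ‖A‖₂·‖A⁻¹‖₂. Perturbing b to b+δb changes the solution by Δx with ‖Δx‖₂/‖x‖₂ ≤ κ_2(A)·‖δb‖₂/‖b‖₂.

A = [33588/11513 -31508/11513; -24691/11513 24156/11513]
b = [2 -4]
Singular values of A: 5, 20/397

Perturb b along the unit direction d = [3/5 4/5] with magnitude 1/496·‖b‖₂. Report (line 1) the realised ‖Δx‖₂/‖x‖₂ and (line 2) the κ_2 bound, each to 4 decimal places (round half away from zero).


0.0045
0.2001

σ_max = 5, σ_min = 20/397
condition number: 5 ÷ (20/397) = 99.2500
worst-case relative error ≤ 99.2500 × 1/496 = 0.2001
solve Ax = b  →  x = [-26.8000 -29.3000]
‖b‖₂ = 4.4721 and ‖x‖₂ = 39.7081
re-solving with b+δb shifts x by Δx of norm 0.1790
realised ‖Δx‖/‖x‖ = 0.0045
so the bound overstates the realised error by a factor of ≈ 44.3950 (computed from the unrounded values)


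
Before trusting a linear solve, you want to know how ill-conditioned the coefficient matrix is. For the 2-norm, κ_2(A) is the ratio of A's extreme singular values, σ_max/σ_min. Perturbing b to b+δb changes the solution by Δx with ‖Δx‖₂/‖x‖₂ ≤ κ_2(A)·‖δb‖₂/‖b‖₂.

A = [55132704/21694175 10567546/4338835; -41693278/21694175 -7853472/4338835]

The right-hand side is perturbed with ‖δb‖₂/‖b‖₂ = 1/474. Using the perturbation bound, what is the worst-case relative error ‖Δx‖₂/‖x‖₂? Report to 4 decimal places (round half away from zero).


form AᵀA = [191117779229476/18825489157225 36402175079424/3765097831445; 36402175079424/3765097831445 6934002036676/753019566289] with trace 433374352136/22384648225 and determinant 5856400/895385929
eigenvalues of AᵀA: λ = (tr ± √(tr²−4·det))/2 = 484/25, 302500/895385929
σ_max=√(484/25)=(22/5), σ_min=√(302500/895385929)=(550/29923) → κ = 239.3840
worst-case relative error ≤ 239.3840 × 1/474 = 0.5050

0.5050


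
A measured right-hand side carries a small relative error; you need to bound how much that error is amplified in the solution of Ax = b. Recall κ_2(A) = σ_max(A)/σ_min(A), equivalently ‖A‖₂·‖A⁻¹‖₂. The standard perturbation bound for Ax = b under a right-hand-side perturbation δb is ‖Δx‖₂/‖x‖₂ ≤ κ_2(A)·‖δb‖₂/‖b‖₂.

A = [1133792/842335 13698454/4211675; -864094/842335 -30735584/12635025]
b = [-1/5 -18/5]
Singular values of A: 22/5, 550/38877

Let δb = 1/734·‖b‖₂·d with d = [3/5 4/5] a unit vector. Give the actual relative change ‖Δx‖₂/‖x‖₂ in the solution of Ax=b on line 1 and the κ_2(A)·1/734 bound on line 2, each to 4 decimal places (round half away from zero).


0.0016
0.4237

from the listed singular values, σ₁ = 22/5, σ_n = 550/38877
κ_2(A) = (22/5) / (550/38877) = 311.0160
bound on ‖Δx‖/‖x‖: κ·ε = 311.0160·1/734 = 0.4237
solve Ax = b  →  x = [195.9192 -81.1406]
‖b‖ = 3.6056, ‖x‖ = 212.0569
δb = ε·‖b‖·d = [0.0029 0.0039]; solving A·Δx = δb gives ‖Δx‖ = 0.3472
realised ‖Δx‖/‖x‖ = 0.0016
realised/bound (from unrounded values) ≈ 0.0039


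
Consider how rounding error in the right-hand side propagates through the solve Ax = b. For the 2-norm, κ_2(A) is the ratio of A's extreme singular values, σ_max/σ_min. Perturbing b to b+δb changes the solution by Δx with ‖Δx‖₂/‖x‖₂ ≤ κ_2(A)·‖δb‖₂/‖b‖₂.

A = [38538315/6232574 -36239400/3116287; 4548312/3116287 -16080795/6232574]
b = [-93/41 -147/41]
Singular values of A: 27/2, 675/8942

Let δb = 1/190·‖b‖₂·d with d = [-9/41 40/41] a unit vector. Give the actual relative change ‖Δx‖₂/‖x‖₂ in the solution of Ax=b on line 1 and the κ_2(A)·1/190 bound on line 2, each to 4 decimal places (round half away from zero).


largest singular value 27/2, smallest 675/8942
condition number: (27/2) ÷ (675/8942) = 178.8400
bound on ‖Δx‖/‖x‖: κ·ε = 178.8400·1/190 = 0.9413
solve Ax = b  →  x = [-35.1712 -18.5061]
2-norm of b is 4.2426; of x, 39.7428
δb = ε·‖b‖·d = [-0.0049 0.0218]; solving A·Δx = δb gives ‖Δx‖ = 0.2958
realised ‖Δx‖/‖x‖ = 0.0074
tightness: 0.0074 against a bound of 0.9413 (unrounded ratio ≈ 0.0079)

0.0074
0.9413


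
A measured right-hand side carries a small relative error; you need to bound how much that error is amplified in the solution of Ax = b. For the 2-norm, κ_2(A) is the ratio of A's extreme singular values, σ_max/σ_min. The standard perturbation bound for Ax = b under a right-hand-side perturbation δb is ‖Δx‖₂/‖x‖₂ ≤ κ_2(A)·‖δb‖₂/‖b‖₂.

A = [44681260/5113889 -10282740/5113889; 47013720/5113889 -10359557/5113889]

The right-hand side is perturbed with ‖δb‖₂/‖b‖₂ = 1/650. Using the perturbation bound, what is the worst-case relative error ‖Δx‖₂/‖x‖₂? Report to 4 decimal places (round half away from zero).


M = AᵀA = [5002027186000/31096148281 -1125430548840/31096148281; -1125430548840/31096148281 253335509089/31096148281]. tr(M)=3126331169/18498601, det(M)=11424400/18498601
char-poly roots: 169 and 67600/18498601
σ_max=√169=13, σ_min=√(67600/18498601)=(260/4301) → κ = 215.0500
worst-case relative error ≤ 215.0500 × 1/650 = 0.3308

0.3308


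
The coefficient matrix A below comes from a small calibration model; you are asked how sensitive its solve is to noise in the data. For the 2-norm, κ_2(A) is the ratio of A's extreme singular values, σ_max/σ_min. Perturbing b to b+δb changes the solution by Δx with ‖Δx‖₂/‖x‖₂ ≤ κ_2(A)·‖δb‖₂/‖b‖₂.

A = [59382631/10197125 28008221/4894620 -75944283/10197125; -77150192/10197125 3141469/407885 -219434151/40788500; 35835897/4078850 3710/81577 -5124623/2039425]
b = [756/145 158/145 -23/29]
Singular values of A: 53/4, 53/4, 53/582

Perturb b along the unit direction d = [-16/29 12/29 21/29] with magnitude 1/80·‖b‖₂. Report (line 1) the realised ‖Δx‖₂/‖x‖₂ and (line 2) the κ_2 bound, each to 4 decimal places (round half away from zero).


0.0224
1.8188

from the listed singular values, σ₁ = 53/4, σ_n = 53/582
condition number: (53/4) ÷ (53/582) = 145.5000
κ_2(A)·‖δb‖/‖b‖ = 1.8188
solve Ax = b  →  x = [-6.5929 -22.5010 -23.1435]
‖b‖ = 5.3852, ‖x‖ = 32.9451
with δb = [-0.0371 0.0279 0.0487], A·Δx = δb → ‖Δx‖ = 0.7392
relative error = 0.0224
tightness: 0.0224 against a bound of 1.8188 (unrounded ratio ≈ 0.0123)


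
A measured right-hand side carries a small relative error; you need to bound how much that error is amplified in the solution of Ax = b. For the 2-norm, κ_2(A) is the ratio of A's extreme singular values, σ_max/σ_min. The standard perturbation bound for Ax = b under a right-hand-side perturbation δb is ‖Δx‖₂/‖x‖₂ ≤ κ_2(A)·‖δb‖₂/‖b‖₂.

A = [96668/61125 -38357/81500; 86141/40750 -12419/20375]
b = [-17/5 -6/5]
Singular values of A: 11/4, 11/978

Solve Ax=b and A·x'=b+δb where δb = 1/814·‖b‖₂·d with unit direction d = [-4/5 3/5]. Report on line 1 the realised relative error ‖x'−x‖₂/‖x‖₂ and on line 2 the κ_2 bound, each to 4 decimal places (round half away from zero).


0.0022
0.3004

σ_max = 11/4, σ_min = 11/978
κ_2(A) = (11/4) / (11/978) = 244.5000
bound on ‖Δx‖/‖x‖: κ·ε = 244.5000·1/814 = 0.3004
solve Ax = b  →  x = [48.7418 171.0109]
2-norm of b is 3.6056; of x, 177.8215
with δb = [-0.0035 0.0027], A·Δx = δb → ‖Δx‖ = 0.3938
relative error = 0.0022
tightness: 0.0022 against a bound of 0.3004 (unrounded ratio ≈ 0.0074)


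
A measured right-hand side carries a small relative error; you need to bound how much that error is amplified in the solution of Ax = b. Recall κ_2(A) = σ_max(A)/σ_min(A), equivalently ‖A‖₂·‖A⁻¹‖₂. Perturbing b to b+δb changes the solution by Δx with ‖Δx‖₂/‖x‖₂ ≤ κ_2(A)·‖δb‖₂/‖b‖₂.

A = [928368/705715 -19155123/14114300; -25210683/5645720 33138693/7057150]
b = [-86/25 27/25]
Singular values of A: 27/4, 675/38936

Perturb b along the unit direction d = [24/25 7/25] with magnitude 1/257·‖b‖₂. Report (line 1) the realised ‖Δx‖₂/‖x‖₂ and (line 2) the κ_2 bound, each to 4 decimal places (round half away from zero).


0.0047
1.5150

largest singular value 27/4, smallest 675/38936
condition number: (27/4) ÷ (675/38936) = 389.3600
worst-case relative error ≤ 389.3600 × 1/257 = 1.5150
solve Ax = b  →  x = [-125.5156 -119.1295]
2-norm of b is 3.6056; of x, 173.0491
Δx = A⁻¹·δb where δb = 1/257·3.6056·d; ‖Δx‖ = 0.8093
relative error = 0.0047
tightness: 0.0047 against a bound of 1.5150 (unrounded ratio ≈ 0.0031)


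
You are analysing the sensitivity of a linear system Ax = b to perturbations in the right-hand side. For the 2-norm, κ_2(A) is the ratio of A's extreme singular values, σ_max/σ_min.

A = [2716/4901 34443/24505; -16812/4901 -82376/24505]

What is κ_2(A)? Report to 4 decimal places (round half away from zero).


8.4500

M = AᵀA = [290020000/24019801 295690500/24019801; 295690500/24019801 318885025/24019801]. tr(M)=724025/28561, det(M)=250000/28561
char-poly roots: 25 and 10000/28561
κ_2(A) = √(λ_max/λ_min) = √(25 / (10000/28561)) = 8.4500


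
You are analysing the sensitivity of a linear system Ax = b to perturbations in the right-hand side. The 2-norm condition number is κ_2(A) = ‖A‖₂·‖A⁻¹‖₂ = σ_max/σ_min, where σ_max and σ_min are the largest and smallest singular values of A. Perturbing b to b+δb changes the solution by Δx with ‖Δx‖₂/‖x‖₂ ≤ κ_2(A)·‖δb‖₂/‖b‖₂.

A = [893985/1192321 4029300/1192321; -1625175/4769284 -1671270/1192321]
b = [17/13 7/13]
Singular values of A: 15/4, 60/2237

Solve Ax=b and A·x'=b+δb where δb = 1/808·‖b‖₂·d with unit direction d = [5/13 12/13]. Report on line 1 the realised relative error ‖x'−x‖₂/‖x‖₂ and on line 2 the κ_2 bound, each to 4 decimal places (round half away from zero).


0.0018
0.1730

from the listed singular values, σ₁ = 15/4, σ_n = 60/2237
condition number: (15/4) ÷ (60/2237) = 139.8125
perturbation bound = 139.8125·1/808 = 0.1730
solve Ax = b  →  x = [-36.3154 8.4443]
‖b‖ = 1.4142, ‖x‖ = 37.2843
re-solving with b+δb shifts x by Δx of norm 0.0653
realised ‖Δx‖/‖x‖ = 0.0018
so the bound overstates the realised error by a factor of ≈ 98.8649 (computed from the unrounded values)


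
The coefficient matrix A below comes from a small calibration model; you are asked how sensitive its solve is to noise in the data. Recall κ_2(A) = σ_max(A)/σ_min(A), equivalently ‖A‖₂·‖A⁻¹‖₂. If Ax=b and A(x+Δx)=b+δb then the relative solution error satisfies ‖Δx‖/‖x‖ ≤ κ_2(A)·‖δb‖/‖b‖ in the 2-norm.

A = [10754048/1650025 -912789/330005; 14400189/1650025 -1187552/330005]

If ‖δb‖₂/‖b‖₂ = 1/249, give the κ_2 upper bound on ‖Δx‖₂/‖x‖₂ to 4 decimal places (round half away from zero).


0.8156

M = AᵀA = [12920599664881/108903300025 -1076685998688/21780660005; -1076685998688/21780660005 89738540449/4356132001]. tr(M)=89728184474/644398225, det(M)=12117361/25775929
eigenvalues of AᵀA: λ = (tr ± √(tr²−4·det))/2 = 3481/25, 87025/25775929
σ_max=√(3481/25)=(59/5), σ_min=√(87025/25775929)=(295/5077) → κ = 203.0800
worst-case relative error ≤ 203.0800 × 1/249 = 0.8156


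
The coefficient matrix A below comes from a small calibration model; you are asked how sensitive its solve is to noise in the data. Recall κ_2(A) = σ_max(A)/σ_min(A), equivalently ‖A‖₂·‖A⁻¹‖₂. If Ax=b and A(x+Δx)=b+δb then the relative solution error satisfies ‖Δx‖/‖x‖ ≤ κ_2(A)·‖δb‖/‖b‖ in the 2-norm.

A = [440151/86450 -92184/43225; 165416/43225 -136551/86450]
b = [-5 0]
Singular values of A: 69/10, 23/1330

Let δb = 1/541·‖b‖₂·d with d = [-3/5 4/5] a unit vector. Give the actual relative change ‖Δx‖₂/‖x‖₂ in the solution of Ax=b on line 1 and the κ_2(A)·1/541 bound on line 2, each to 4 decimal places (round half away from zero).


0.0031
0.7375

from the listed singular values, σ₁ = 69/10, σ_n = 23/1330
κ_2(A) = (69/10) / (23/1330) = 399.0000
worst-case relative error ≤ 399.0000 × 1/541 = 0.7375
solve Ax = b  →  x = [66.1873 160.3567]
2-norm of b is 5.0000; of x, 173.4792
Δx = A⁻¹·δb where δb = 1/541·5.0000·d; ‖Δx‖ = 0.5344
relative error = 0.0031
realised/bound (from unrounded values) ≈ 0.0042


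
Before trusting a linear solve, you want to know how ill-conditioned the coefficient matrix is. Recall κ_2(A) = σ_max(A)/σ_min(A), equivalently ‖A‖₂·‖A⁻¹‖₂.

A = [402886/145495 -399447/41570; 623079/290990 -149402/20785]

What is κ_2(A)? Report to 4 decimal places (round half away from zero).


232.7920

M = AᵀA = [41499838249/3387007204 -5080417056/120964543; -5080417056/120964543 9953669449/69122596]. tr(M)=264614820625/1693503602, det(M)=6103515625/13548028816
solving λ² − 264614820625/1693503602·λ + 6103515625/13548028816 = 0 gives λ = 625/4, 9765625/3387007204
σ_max=√(625/4)=(25/2), σ_min=√(9765625/3387007204)=(3125/58198) → κ = 232.7920


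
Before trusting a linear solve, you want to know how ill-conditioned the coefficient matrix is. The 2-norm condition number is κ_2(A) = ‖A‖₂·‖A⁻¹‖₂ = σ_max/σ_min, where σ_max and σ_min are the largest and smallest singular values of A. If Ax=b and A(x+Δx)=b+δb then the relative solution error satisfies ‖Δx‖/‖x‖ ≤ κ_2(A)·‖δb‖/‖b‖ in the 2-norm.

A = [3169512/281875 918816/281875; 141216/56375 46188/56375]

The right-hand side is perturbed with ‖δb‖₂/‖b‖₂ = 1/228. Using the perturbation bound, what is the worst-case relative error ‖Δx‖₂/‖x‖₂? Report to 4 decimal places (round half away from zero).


M = AᵀA = [6272668224/47265625 1829423232/47265625; 1829423232/47265625 533941776/47265625]. tr(M)=10890576/75625, det(M)=82944/75625
char-poly roots: 144 and 576/75625
σ_max=√144=12, σ_min=√(576/75625)=(24/275) → κ = 137.5000
worst-case relative error ≤ 137.5000 × 1/228 = 0.6031

0.6031


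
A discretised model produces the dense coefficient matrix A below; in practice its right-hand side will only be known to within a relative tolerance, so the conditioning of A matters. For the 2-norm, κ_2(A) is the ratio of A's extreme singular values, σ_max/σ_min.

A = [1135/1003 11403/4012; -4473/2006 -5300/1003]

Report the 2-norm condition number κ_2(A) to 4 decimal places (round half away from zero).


118.0000

AᵀA = [87061/13924 208845/13924; 208845/13924 2005081/55696]; tr = 2353325/55696, det = 28561/222784
solving λ² − 2353325/55696·λ + 28561/222784 = 0 gives λ = 169/4, 169/55696
κ_2(A) = √(λ_max/λ_min) = √((169/4) / (169/55696)) = 118.0000


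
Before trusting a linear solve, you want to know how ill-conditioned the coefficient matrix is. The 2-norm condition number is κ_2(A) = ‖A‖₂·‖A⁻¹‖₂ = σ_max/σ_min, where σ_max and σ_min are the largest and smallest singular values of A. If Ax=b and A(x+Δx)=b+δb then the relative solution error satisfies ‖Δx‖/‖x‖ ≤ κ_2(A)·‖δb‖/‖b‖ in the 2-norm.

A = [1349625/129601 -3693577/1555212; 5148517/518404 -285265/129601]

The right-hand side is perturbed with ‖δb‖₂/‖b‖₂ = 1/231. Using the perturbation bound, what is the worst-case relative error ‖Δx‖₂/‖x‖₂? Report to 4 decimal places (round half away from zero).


1.4156

M = AᵀA = [1613962169/7793936 -22696120/487121; -22696120/487121 735497009/70145424]. tr(M)=186111665/855432, det(M)=12117361/27373824
char-poly roots: 3481/16 and 3481/1710864
σ_max=√(3481/16)=(59/4), σ_min=√(3481/1710864)=(59/1308) → κ = 327.0000
κ_2(A)·‖δb‖/‖b‖ = 1.4156


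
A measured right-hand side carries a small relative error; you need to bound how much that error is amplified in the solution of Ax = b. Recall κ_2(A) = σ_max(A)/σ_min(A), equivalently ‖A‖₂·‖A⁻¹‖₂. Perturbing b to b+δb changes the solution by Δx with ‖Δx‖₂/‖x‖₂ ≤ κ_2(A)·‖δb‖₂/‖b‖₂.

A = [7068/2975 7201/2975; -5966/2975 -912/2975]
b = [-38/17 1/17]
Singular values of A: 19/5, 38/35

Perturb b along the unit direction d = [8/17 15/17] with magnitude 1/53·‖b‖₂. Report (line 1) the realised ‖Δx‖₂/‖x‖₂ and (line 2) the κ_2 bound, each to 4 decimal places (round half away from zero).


0.0366
0.0660

σ_max = 19/5, σ_min = 38/35
κ_2(A) = (19/5) / (38/35) = 3.5000
bound on ‖Δx‖/‖x‖: κ·ε = 3.5000·1/53 = 0.0660
solve Ax = b  →  x = [0.1316 -1.0526]
‖b‖ = 2.2361, ‖x‖ = 1.0608
Δx = A⁻¹·δb where δb = 1/53·2.2361·d; ‖Δx‖ = 0.0389
dividing the unrounded norms, ‖Δx‖/‖x‖ = 0.0366
realised/bound (from unrounded values) ≈ 0.5547


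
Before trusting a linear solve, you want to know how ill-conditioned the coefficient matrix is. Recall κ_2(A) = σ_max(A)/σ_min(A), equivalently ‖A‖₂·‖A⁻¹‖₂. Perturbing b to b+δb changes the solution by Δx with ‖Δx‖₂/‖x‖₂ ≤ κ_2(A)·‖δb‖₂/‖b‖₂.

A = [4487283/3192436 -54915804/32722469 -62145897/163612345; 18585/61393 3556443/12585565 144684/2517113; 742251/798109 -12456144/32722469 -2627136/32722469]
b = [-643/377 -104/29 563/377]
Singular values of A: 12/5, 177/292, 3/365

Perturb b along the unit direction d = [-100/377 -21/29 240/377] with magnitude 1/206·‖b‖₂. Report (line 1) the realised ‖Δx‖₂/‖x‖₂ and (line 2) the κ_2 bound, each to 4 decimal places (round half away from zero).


0.0051
1.4175

largest singular value 12/5, smallest 3/365
κ = σ_max/σ_min = (12/5)/(3/365) = 292.0000
κ_2(A)·‖δb‖/‖b‖ = 1.4175
solve Ax = b  →  x = [-1.4820 -107.6449 474.6132]
‖b‖₂ = 4.2426 and ‖x‖₂ = 486.6696
re-solving with b+δb shifts x by Δx of norm 2.5058
relative error = 0.0051
so the bound overstates the realised error by a factor of ≈ 275.3019 (computed from the unrounded values)


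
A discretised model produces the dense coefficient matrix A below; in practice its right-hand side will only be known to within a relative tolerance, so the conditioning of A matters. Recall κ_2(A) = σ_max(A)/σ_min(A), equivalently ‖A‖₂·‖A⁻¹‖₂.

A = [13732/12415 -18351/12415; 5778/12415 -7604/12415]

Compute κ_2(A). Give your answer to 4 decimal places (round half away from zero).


AᵀA = [1313332/912025 -1751076/912025; -1751076/912025 2334793/912025]; tr = 145925/36481, det = 4/36481
λ_max, λ_min = (145925/36481 ± √21293521929/1330863361)/2 = 4, 1/36481
κ = σ_max/σ_min = 2/(1/191) = 382.0000

382.0000


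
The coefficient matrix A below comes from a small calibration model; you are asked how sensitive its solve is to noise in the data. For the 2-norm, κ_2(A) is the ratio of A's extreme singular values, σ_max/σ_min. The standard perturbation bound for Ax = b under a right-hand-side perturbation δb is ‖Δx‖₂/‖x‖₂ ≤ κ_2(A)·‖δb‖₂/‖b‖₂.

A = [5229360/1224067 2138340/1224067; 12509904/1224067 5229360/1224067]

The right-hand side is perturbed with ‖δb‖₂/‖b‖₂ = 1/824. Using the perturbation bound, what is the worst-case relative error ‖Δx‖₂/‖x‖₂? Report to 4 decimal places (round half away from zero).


form AᵀA = [1087833752064/8865917281 453260007360/8865917281; 453260007360/8865917281 188868070800/8865917281] with trace 7554448656/52461049 and determinant 8294400/52461049
char-poly roots: 144 and 57600/52461049
κ = σ_max/σ_min = 12/(240/7243) = 362.1500
perturbation bound = 362.1500·1/824 = 0.4395

0.4395


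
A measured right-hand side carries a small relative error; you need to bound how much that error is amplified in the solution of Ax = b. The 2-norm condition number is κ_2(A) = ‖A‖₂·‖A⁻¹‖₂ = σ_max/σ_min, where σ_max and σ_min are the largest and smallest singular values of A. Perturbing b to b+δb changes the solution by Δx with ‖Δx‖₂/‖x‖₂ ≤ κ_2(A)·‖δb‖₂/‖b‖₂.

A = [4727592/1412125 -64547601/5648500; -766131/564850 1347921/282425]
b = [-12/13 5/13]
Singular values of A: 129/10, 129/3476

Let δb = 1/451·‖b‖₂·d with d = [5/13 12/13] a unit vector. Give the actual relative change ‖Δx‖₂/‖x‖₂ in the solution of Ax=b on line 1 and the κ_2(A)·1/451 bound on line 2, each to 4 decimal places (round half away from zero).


largest singular value 129/10, smallest 129/3476
κ = σ_max/σ_min = (129/10)/(129/3476) = 347.6000
worst-case relative error ≤ 347.6000 × 1/451 = 0.7707
solve Ax = b  →  x = [-0.0217 0.0744]
‖b‖ = 1.0000, ‖x‖ = 0.0775
δb = ε·‖b‖·d = [0.0009 0.0020]; solving A·Δx = δb gives ‖Δx‖ = 0.0597
dividing the unrounded norms, ‖Δx‖/‖x‖ = 0.7707
realised/bound = 1 exactly: the bound is attained for this b and d

0.7707
0.7707


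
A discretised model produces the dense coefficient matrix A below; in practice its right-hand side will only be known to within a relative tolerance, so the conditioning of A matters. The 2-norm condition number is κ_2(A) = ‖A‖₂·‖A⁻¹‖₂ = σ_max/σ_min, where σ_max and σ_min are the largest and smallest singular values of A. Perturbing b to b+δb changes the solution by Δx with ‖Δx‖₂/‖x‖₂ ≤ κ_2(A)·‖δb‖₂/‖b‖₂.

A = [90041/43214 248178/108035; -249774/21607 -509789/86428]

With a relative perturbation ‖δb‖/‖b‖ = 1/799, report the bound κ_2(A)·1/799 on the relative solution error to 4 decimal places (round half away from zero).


AᵀA = [153275185/1110916 202662873/2777290; 202662873/2777290 4451277649/111091600]; tr = 68438741/384400, det = 312900721/1537600
eigenvalues of AᵀA: λ = (tr ± √(tr²−4·det))/2 = 17689/100, 17689/15376
σ_max=√(17689/100)=(133/10), σ_min=√(17689/15376)=(133/124) → κ = 12.4000
bound on ‖Δx‖/‖x‖: κ·ε = 12.4000·1/799 = 0.0155

0.0155


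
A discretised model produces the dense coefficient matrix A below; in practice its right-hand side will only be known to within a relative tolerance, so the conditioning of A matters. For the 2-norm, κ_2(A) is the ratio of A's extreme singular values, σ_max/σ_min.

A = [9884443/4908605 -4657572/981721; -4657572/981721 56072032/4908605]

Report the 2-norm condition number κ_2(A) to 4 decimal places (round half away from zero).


363.0625

form AᵀA = [3787139862721/142570432225 -363546782460/5702817289; -363546782460/5702817289 21813001159696/142570432225] with trace 151480124393/843612025 and determinant 5158686976/21090300625
eigenvalues of AᵀA: λ = (tr ± √(tr²−4·det))/2 = 4489/25, 1149184/843612025
κ = σ_max/σ_min = (67/5)/(1072/29045) = 363.0625


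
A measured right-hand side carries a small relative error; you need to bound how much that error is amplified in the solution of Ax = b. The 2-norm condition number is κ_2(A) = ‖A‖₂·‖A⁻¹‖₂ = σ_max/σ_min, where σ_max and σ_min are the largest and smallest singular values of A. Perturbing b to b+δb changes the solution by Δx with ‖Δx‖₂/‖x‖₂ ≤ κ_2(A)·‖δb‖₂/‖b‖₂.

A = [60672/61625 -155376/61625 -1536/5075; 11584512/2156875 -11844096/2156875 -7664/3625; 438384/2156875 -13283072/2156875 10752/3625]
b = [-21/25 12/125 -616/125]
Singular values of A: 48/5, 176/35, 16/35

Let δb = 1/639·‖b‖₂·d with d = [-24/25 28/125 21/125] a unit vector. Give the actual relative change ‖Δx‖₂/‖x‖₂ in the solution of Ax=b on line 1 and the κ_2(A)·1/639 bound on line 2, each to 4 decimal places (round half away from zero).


0.0200
0.0329

σ_max = 48/5, σ_min = 16/35
κ_2(A) = (48/5) / (16/35) = 21.0000
bound on ‖Δx‖/‖x‖: κ·ε = 21.0000·1/639 = 0.0329
solve Ax = b  →  x = [0.3370 0.5339 -0.5760]
‖b‖₂ = 5.0000 and ‖x‖₂ = 0.8546
δb = ε·‖b‖·d = [-0.0075 0.0018 0.0013]; solving A·Δx = δb gives ‖Δx‖ = 0.0171
dividing the unrounded norms, ‖Δx‖/‖x‖ = 0.0200
so the bound overstates the realised error by a factor of ≈ 1.6409 (computed from the unrounded values)
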